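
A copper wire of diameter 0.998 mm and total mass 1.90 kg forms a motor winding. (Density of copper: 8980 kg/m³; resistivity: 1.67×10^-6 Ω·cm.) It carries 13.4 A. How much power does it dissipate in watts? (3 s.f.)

1040 W

ρ = 1.67×10^-6 Ω·cm = 1.67×10^-8 Ω·m
A = π(d/2)² = π(4.9900e-04 m)² = 7.8226e-07 m²
L = m/(density·A) = 1.9/(8980×7.8226e-07) = 270.5 m
R = ρL/A = (1.67×10^-8)(270.5)/(7.8226e-07) = 5.774 Ω
P = I²R = (13.4)² × 5.774 = 1040 W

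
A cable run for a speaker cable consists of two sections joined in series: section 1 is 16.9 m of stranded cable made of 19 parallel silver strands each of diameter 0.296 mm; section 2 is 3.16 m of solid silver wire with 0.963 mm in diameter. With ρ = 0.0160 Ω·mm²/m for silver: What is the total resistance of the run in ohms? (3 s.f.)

0.276 Ω

ρ = 0.0160 Ω·mm²/m = 1.60×10^-8 Ω·m
Section 1: A_strand = π(1.4800e-04)² = 6.881e-08 m²; R₁ = ρL/(N·A_s) = (1.60×10^-8)(16.9)/(19×6.881e-08) = 0.2068 Ω
Section 2: A = π(d/2)² = π(4.8150e-04 m)² = 7.284e-07 m²
R₂ = (1.60×10^-8)(3.16)/(7.284e-07) = 0.06942 Ω
R = R₁ + R₂ = 0.276 Ω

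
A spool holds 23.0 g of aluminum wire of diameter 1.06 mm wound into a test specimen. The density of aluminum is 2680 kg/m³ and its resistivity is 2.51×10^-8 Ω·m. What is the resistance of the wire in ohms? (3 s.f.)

A = π(d/2)² = π(5.3000e-04 m)² = 8.8247e-07 m²
L = m/(density·A) = 0.023/(2680×8.8247e-07) = 9.725 m
R = ρL/A = (2.51×10^-8)(9.725)/(8.8247e-07) = 0.277 Ω

0.277 Ω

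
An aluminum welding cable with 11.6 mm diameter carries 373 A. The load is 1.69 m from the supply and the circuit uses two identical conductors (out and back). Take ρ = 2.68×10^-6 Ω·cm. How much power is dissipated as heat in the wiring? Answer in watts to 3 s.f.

119 W

ρ = 2.68×10^-6 Ω·cm = 2.68×10^-8 Ω·m
A = π(d/2)² = π(5.8000e-03 m)² = 1.057e-04 m²
Total conductor length (both ways) L = 2 × 1.69 = 3.38 m
R = ρL/A = (2.68×10^-8)(3.38)/(1.057e-04) = 8.571×10^-4 Ω
P = I²R = (373)² × 8.571×10^-4 = 119 W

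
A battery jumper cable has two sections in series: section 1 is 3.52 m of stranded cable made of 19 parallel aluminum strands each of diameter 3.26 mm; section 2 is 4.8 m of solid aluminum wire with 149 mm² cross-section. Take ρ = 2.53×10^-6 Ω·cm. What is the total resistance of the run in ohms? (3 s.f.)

ρ = 2.53×10^-6 Ω·cm = 2.53×10^-8 Ω·m
Section 1: A_strand = π(1.6300e-03)² = 8.347e-06 m²; R₁ = ρL/(N·A_s) = (2.53×10^-8)(3.52)/(19×8.347e-06) = 5.615×10^-4 Ω
Section 2: A = 149 mm² = 1.490e-04 m²
R₂ = (2.53×10^-8)(4.8)/(1.490e-04) = 8.150×10^-4 Ω
R = R₁ + R₂ = 0.00138 Ω

0.00138 Ω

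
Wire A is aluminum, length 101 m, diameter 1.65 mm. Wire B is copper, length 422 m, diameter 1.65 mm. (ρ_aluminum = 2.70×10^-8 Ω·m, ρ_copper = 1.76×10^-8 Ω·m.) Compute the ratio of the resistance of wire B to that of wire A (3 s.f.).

2.72

R ∝ ρL/d², so R_B/R_A = (ρ_B/ρ_A) × (L_B/L_A)
= (1.76×10^-8/2.70×10^-8) × (422/101) = 2.72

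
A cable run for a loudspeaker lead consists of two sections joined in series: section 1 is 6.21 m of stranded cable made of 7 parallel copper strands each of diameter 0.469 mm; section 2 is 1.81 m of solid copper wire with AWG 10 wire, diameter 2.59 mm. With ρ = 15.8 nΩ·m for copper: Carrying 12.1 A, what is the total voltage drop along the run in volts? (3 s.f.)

ρ = 15.8 nΩ·m = 1.58×10^-8 Ω·m
Section 1: A_strand = π(2.3450e-04)² = 1.728e-07 m²; R₁ = ρL/(N·A_s) = (1.58×10^-8)(6.21)/(7×1.728e-07) = 0.08114 Ω
Section 2: A = π(2.59/2 mm)² = π(1.2950e-03 m)² = 5.269e-06 m²
R₂ = (1.58×10^-8)(1.81)/(5.269e-06) = 0.005428 Ω
R = R₁ + R₂ = 0.08656 Ω
V = IR = 12.1 × 0.08656 = 1.05 V

1.05 V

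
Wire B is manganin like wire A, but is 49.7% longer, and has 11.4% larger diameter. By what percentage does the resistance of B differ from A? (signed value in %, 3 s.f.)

R ∝ L/d², so R_B/R_A = (1 + 49.7/100) × (1 + 11.4/100)⁻²
= 1.497 × 0.8058 = 1.206
(R_B − R_A)/R_A = 1.206 − 1 = 20.6%

20.6%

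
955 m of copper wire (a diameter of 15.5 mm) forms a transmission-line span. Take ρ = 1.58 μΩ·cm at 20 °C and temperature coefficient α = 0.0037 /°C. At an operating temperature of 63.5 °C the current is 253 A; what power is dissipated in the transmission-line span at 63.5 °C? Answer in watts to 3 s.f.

ρ = 1.58 μΩ·cm = 1.58×10^-8 Ω·m
A = π(d/2)² = π(7.7500e-03 m)² = 1.887e-04 m²
R₍20₎ = ρL/A = (1.58×10^-8)(955)/(1.887e-04) = 0.07997 Ω
R₍63.5₎ = R₍20₎(1 + αΔT) = 0.07997 × (1 + 0.0037×43.5) = 0.09284 Ω
P = I²R = (253)² × 0.09284 = 5940 W

5940 W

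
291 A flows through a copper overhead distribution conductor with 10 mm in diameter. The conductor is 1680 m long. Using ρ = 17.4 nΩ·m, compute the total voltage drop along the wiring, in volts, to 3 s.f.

ρ = 17.4 nΩ·m = 1.74×10^-8 Ω·m
A = π(d/2)² = π(5.0000e-03 m)² = 7.854e-05 m²
R = ρL/A = (1.74×10^-8)(1680)/(7.854e-05) = 0.3722 Ω
V = IR = 291 × 0.3722 = 108 V

108 V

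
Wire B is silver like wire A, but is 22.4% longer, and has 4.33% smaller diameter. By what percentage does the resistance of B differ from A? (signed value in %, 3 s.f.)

33.7%

R ∝ L/d², so R_B/R_A = (1 + 22.4/100) × (1 − 4.33/100)⁻²
= 1.224 × 1.093 = 1.337
(R_B − R_A)/R_A = 1.337 − 1 = 33.7%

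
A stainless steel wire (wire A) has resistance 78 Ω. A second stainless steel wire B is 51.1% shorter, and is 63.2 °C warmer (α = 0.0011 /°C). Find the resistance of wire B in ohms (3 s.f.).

40.8 Ω

R ∝ ρL/d² with ρ ∝ (1+αΔT), so R_B/R_A = (1 − 51.1/100) × (1 + 0.0011×63.2)
= 0.489 × 1.069 = 0.523
R_B = 0.523 × 78 = 40.8 Ω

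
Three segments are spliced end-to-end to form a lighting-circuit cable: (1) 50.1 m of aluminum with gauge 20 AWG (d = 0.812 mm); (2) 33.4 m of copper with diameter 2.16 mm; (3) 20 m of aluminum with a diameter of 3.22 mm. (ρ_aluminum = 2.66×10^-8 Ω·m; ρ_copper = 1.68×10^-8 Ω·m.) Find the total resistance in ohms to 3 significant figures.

Seg 1: A = π(0.812/2 mm)² = π(4.0600e-04 m)² = 5.178e-07 m²
R_1 = (2.66×10^-8)(50.1)/(5.178e-07) = 2.573 Ω
Seg 2: A = π(d/2)² = π(1.0800e-03 m)² = 3.664e-06 m²
R_2 = (1.68×10^-8)(33.4)/(3.664e-06) = 0.1531 Ω
Seg 3: A = π(d/2)² = π(1.6100e-03 m)² = 8.143e-06 m²
R_3 = (2.66×10^-8)(20)/(8.143e-06) = 0.06533 Ω
R_total = R_1 + R_2 + R_3 = 2.79 Ω

2.79 Ω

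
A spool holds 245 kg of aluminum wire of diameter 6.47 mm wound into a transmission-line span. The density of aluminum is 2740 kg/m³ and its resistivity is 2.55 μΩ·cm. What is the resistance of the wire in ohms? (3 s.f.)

2.11 Ω

ρ = 2.55 μΩ·cm = 2.55×10^-8 Ω·m
A = π(d/2)² = π(3.2350e-03 m)² = 3.2877e-05 m²
L = m/(density·A) = 245/(2740×3.2877e-05) = 2720 m
R = ρL/A = (2.55×10^-8)(2720)/(3.2877e-05) = 2.11 Ω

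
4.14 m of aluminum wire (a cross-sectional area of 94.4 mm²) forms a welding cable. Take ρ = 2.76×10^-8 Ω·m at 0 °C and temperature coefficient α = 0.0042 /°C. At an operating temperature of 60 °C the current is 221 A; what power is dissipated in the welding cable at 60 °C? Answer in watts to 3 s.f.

74.0 W

A = 94.4 mm² = 9.440e-05 m²
R₍0₎ = ρL/A = (2.76×10^-8)(4.14)/(9.440e-05) = 0.00121 Ω
R₍60₎ = R₍0₎(1 + αΔT) = 0.00121 × (1 + 0.0042×60) = 0.001515 Ω
P = I²R = (221)² × 0.001515 = 74.0 W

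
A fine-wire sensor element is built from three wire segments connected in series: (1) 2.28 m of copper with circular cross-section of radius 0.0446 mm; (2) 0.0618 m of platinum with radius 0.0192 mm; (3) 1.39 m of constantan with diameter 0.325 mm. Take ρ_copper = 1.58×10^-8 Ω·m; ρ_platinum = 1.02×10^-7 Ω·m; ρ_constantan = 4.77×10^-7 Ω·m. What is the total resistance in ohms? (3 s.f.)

Seg 1: A = πr² = π(4.4600e-05 m)² = 6.249e-09 m²
R_1 = (1.58×10^-8)(2.28)/(6.249e-09) = 5.765 Ω
Seg 2: A = πr² = π(1.9200e-05 m)² = 1.158e-09 m²
R_2 = (1.02×10^-7)(0.0618)/(1.158e-09) = 5.443 Ω
Seg 3: A = π(d/2)² = π(1.6250e-04 m)² = 8.296e-08 m²
R_3 = (4.77×10^-7)(1.39)/(8.296e-08) = 7.992 Ω
R_total = R_1 + R_2 + R_3 = 19.2 Ω

19.2 Ω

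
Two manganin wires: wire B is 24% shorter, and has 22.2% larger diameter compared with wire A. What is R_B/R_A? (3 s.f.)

0.509

R ∝ L/d², so R_B/R_A = (1 − 24/100) × (1 + 22.2/100)⁻²
= 0.76 × 0.6697 = 0.509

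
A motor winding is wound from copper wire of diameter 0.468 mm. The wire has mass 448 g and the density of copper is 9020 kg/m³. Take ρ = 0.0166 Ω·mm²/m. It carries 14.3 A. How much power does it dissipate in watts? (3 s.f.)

ρ = 0.0166 Ω·mm²/m = 1.66×10^-8 Ω·m
A = π(d/2)² = π(2.3400e-04 m)² = 1.7202e-07 m²
L = m/(density·A) = 0.448/(9020×1.7202e-07) = 288.7 m
R = ρL/A = (1.66×10^-8)(288.7)/(1.7202e-07) = 27.86 Ω
P = I²R = (14.3)² × 27.86 = 5700 W

5700 W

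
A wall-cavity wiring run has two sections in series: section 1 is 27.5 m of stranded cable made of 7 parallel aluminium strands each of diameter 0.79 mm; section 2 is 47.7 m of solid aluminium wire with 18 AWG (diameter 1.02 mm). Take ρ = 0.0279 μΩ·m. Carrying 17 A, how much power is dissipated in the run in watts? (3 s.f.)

535 W

ρ = 0.0279 μΩ·m = 2.79×10^-8 Ω·m
Section 1: A_strand = π(3.9500e-04)² = 4.902e-07 m²; R₁ = ρL/(N·A_s) = (2.79×10^-8)(27.5)/(7×4.902e-07) = 0.2236 Ω
Section 2: A = π(1.02/2 mm)² = π(5.1000e-04 m)² = 8.171e-07 m²
R₂ = (2.79×10^-8)(47.7)/(8.171e-07) = 1.629 Ω
R = R₁ + R₂ = 1.852 Ω
P = I²R = (17)² × 1.852 = 535 W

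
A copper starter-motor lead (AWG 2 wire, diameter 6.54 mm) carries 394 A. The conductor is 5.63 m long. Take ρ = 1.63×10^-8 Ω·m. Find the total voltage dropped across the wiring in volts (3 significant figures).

1.08 V

A = π(6.54/2 mm)² = π(3.2700e-03 m)² = 3.359e-05 m²
R = ρL/A = (1.63×10^-8)(5.63)/(3.359e-05) = 0.002732 Ω
V = IR = 394 × 0.002732 = 1.08 V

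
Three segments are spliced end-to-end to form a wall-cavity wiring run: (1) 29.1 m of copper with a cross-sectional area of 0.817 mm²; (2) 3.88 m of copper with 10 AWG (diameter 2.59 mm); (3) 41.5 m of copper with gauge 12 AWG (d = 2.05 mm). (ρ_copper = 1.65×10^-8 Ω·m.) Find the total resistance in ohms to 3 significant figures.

0.807 Ω

Seg 1: A = 0.817 mm² = 8.170e-07 m²
R_1 = (1.65×10^-8)(29.1)/(8.170e-07) = 0.5877 Ω
Seg 2: A = π(2.59/2 mm)² = π(1.2950e-03 m)² = 5.269e-06 m²
R_2 = (1.65×10^-8)(3.88)/(5.269e-06) = 0.01215 Ω
Seg 3: A = π(2.05/2 mm)² = π(1.0250e-03 m)² = 3.301e-06 m²
R_3 = (1.65×10^-8)(41.5)/(3.301e-06) = 0.2075 Ω
R_total = R_1 + R_2 + R_3 = 0.807 Ω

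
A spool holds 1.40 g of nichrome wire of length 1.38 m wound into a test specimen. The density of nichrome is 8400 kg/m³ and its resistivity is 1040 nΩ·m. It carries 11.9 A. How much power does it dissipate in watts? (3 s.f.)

1680 W

ρ = 1040 nΩ·m = 1.04×10^-6 Ω·m
A = m/(density·L) = 0.0014/(8400×1.38) = 1.2077e-07 m²
R = ρL/A = (1.04×10^-6)(1.38)/(1.2077e-07) = 11.88 Ω
P = I²R = (11.9)² × 11.88 = 1680 W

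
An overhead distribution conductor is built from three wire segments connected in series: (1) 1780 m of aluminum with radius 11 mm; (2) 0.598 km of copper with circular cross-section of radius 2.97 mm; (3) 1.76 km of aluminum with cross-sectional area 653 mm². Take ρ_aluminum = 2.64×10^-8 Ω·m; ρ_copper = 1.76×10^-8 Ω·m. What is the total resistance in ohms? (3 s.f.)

Seg 1: A = πr² = π(1.1000e-02 m)² = 3.801e-04 m²
R_1 = (2.64×10^-8)(1780)/(3.801e-04) = 0.1236 Ω
Seg 2: A = πr² = π(2.9700e-03 m)² = 2.771e-05 m²
R_2 = (1.76×10^-8)(598)/(2.771e-05) = 0.3798 Ω
Seg 3: A = 653 mm² = 6.530e-04 m²
R_3 = (2.64×10^-8)(1760)/(6.530e-04) = 0.07115 Ω
R_total = R_1 + R_2 + R_3 = 0.575 Ω

0.575 Ω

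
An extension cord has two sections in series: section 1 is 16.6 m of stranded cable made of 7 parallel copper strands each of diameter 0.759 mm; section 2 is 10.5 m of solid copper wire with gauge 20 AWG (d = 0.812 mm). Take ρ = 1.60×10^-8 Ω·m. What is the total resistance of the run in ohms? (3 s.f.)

0.408 Ω

Section 1: A_strand = π(3.7950e-04)² = 4.525e-07 m²; R₁ = ρL/(N·A_s) = (1.60×10^-8)(16.6)/(7×4.525e-07) = 0.08386 Ω
Section 2: A = π(0.812/2 mm)² = π(4.0600e-04 m)² = 5.178e-07 m²
R₂ = (1.60×10^-8)(10.5)/(5.178e-07) = 0.3244 Ω
R = R₁ + R₂ = 0.408 Ω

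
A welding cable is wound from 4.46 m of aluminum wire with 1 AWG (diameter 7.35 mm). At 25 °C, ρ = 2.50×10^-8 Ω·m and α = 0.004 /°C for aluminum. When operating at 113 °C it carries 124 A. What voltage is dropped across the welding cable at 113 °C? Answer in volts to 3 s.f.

A = π(7.35/2 mm)² = π(3.6750e-03 m)² = 4.243e-05 m²
R₍25₎ = ρL/A = (2.50×10^-8)(4.46)/(4.243e-05) = 0.002628 Ω
R₍113₎ = R₍25₎(1 + αΔT) = 0.002628 × (1 + 0.004×88) = 0.003553 Ω
V = IR = 124 × 0.003553 = 0.441 V

0.441 V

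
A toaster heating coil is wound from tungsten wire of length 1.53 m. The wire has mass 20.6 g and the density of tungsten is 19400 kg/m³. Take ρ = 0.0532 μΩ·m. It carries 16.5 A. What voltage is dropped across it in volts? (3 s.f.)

ρ = 0.0532 μΩ·m = 5.32×10^-8 Ω·m
A = m/(density·L) = 0.0206/(19400×1.53) = 6.9402e-07 m²
R = ρL/A = (5.32×10^-8)(1.53)/(6.9402e-07) = 0.1173 Ω
V = IR = 16.5 × 0.1173 = 1.94 V

1.94 V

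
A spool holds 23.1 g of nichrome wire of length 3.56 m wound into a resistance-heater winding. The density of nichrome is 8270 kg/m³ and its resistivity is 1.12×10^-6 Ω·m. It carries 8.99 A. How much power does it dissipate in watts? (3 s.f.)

A = m/(density·L) = 0.0231/(8270×3.56) = 7.8461e-07 m²
R = ρL/A = (1.12×10^-6)(3.56)/(7.8461e-07) = 5.082 Ω
P = I²R = (8.99)² × 5.082 = 411 W

411 W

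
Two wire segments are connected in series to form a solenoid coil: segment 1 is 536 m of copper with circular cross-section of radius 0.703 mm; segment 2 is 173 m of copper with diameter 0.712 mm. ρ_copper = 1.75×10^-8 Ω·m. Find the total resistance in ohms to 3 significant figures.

13.6 Ω

Segment 1: A = πr² = π(7.0300e-04 m)² = 1.553e-06 m²
R₁ = ρL/A = (1.75×10^-8)(536)/(1.553e-06) = 6.041 Ω
Segment 2: A = π(d/2)² = π(3.5600e-04 m)² = 3.982e-07 m²
R₂ = (1.75×10^-8)(173)/(3.982e-07) = 7.604 Ω
R = R₁ + R₂ = 13.6 Ω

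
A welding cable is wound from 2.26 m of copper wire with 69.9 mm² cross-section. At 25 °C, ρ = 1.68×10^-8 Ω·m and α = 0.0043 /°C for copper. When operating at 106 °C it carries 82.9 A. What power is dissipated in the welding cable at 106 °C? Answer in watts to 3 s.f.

5.03 W

A = 69.9 mm² = 6.990e-05 m²
R₍25₎ = ρL/A = (1.68×10^-8)(2.26)/(6.990e-05) = 5.432×10^-4 Ω
R₍106₎ = R₍25₎(1 + αΔT) = 5.432×10^-4 × (1 + 0.0043×81) = 7.324×10^-4 Ω
P = I²R = (82.9)² × 7.324×10^-4 = 5.03 W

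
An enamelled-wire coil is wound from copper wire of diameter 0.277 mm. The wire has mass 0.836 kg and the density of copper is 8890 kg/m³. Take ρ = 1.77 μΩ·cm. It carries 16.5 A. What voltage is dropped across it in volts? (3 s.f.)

ρ = 1.77 μΩ·cm = 1.77×10^-8 Ω·m
A = π(d/2)² = π(1.3850e-04 m)² = 6.0263e-08 m²
L = m/(density·A) = 0.836/(8890×6.0263e-08) = 1560 m
R = ρL/A = (1.77×10^-8)(1560)/(6.0263e-08) = 458.3 Ω
V = IR = 16.5 × 458.3 = 7560 V

7560 V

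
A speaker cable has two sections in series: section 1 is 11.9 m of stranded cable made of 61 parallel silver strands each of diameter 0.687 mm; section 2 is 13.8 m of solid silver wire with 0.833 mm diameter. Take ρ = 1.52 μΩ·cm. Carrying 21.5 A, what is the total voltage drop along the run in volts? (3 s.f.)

8.45 V

ρ = 1.52 μΩ·cm = 1.52×10^-8 Ω·m
Section 1: A_strand = π(3.4350e-04)² = 3.707e-07 m²; R₁ = ρL/(N·A_s) = (1.52×10^-8)(11.9)/(61×3.707e-07) = 0.007999 Ω
Section 2: A = π(d/2)² = π(4.1650e-04 m)² = 5.450e-07 m²
R₂ = (1.52×10^-8)(13.8)/(5.450e-07) = 0.3849 Ω
R = R₁ + R₂ = 0.3929 Ω
V = IR = 21.5 × 0.3929 = 8.45 V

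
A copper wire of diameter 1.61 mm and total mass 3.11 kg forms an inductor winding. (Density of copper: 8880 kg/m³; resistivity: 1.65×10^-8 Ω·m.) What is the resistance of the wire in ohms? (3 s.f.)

A = π(d/2)² = π(8.0500e-04 m)² = 2.0358e-06 m²
L = m/(density·A) = 3.11/(8880×2.0358e-06) = 172 m
R = ρL/A = (1.65×10^-8)(172)/(2.0358e-06) = 1.39 Ω

1.39 Ω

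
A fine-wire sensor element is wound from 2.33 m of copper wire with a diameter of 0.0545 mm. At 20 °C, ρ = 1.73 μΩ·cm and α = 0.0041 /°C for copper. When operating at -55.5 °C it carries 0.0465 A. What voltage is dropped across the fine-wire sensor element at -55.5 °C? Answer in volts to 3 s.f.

0.555 V

ρ = 1.73 μΩ·cm = 1.73×10^-8 Ω·m
A = π(d/2)² = π(2.7250e-05 m)² = 2.333e-09 m²
R₍20₎ = ρL/A = (1.73×10^-8)(2.33)/(2.333e-09) = 17.28 Ω
R₍-55.5₎ = R₍20₎(1 + αΔT) = 17.28 × (1 + 0.0041×-75.5) = 11.93 Ω
V = IR = 0.0465 × 11.93 = 0.555 V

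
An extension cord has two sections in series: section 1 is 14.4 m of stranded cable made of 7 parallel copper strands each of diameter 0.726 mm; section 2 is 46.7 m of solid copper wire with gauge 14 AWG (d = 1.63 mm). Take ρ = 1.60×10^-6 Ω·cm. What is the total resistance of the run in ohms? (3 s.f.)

0.438 Ω

ρ = 1.60×10^-6 Ω·cm = 1.60×10^-8 Ω·m
Section 1: A_strand = π(3.6300e-04)² = 4.140e-07 m²; R₁ = ρL/(N·A_s) = (1.60×10^-8)(14.4)/(7×4.140e-07) = 0.07951 Ω
Section 2: A = π(1.63/2 mm)² = π(8.1500e-04 m)² = 2.087e-06 m²
R₂ = (1.60×10^-8)(46.7)/(2.087e-06) = 0.3581 Ω
R = R₁ + R₂ = 0.438 Ω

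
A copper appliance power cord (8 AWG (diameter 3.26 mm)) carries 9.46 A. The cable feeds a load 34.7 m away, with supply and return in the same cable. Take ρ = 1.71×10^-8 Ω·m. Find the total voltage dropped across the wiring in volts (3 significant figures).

A = π(3.26/2 mm)² = π(1.6300e-03 m)² = 8.347e-06 m²
Total conductor length (both ways) L = 2 × 34.7 = 69.4 m
R = ρL/A = (1.71×10^-8)(69.4)/(8.347e-06) = 0.1422 Ω
V = IR = 9.46 × 0.1422 = 1.34 V

1.34 V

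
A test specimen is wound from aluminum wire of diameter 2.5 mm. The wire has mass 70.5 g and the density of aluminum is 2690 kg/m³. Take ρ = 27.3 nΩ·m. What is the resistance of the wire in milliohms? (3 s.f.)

29.7 mΩ

ρ = 27.3 nΩ·m = 2.73×10^-8 Ω·m
A = π(d/2)² = π(1.2500e-03 m)² = 4.9087e-06 m²
L = m/(density·A) = 0.0705/(2690×4.9087e-06) = 5.339 m
R = ρL/A = (2.73×10^-8)(5.339)/(4.9087e-06) = 29.7 mΩ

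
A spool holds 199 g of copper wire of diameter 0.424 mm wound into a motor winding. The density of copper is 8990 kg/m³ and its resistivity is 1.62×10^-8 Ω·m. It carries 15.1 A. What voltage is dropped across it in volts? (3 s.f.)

A = π(d/2)² = π(2.1200e-04 m)² = 1.4120e-07 m²
L = m/(density·A) = 0.199/(8990×1.4120e-07) = 156.8 m
R = ρL/A = (1.62×10^-8)(156.8)/(1.4120e-07) = 17.99 Ω
V = IR = 15.1 × 17.99 = 272 V

272 V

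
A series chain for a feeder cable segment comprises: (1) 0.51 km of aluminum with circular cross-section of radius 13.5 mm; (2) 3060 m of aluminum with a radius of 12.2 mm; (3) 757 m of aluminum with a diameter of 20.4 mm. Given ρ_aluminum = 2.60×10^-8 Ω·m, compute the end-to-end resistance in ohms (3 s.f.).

Seg 1: A = πr² = π(1.3500e-02 m)² = 5.726e-04 m²
R_1 = (2.60×10^-8)(510)/(5.726e-04) = 0.02316 Ω
Seg 2: A = πr² = π(1.2200e-02 m)² = 4.676e-04 m²
R_2 = (2.60×10^-8)(3060)/(4.676e-04) = 0.1701 Ω
Seg 3: A = π(d/2)² = π(1.0200e-02 m)² = 3.269e-04 m²
R_3 = (2.60×10^-8)(757)/(3.269e-04) = 0.06022 Ω
R_total = R_1 + R_2 + R_3 = 0.254 Ω

0.254 Ω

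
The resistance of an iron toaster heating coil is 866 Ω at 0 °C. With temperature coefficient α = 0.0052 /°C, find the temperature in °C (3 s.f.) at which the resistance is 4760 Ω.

R = R₀(1 + α(T − T₀)) ⇒ T = T₀ + (R/R₀ − 1)/α
T = 0 + (4760/866 − 1)/0.0052 = 0 + (4.497)/0.0052 = 865 °C

865 °C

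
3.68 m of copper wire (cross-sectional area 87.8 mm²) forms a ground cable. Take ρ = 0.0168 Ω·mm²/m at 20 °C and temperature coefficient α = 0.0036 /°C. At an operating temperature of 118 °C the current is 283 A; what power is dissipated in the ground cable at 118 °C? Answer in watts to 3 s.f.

ρ = 0.0168 Ω·mm²/m = 1.68×10^-8 Ω·m
A = 87.8 mm² = 8.780e-05 m²
R₍20₎ = ρL/A = (1.68×10^-8)(3.68)/(8.780e-05) = 7.041×10^-4 Ω
R₍118₎ = R₍20₎(1 + αΔT) = 7.041×10^-4 × (1 + 0.0036×98) = 9.526×10^-4 Ω
P = I²R = (283)² × 9.526×10^-4 = 76.3 W

76.3 W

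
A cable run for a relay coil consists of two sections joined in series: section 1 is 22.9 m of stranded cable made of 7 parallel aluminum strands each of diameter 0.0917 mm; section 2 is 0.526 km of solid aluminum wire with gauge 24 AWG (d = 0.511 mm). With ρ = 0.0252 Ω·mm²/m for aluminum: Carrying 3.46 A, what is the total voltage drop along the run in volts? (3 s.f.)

267 V

ρ = 0.0252 Ω·mm²/m = 2.52×10^-8 Ω·m
Section 1: A_strand = π(4.5850e-05)² = 6.604e-09 m²; R₁ = ρL/(N·A_s) = (2.52×10^-8)(22.9)/(7×6.604e-09) = 12.48 Ω
Section 2: A = π(0.511/2 mm)² = π(2.5550e-04 m)² = 2.051e-07 m²
R₂ = (2.52×10^-8)(526)/(2.051e-07) = 64.63 Ω
R = R₁ + R₂ = 77.12 Ω
V = IR = 3.46 × 77.12 = 267 V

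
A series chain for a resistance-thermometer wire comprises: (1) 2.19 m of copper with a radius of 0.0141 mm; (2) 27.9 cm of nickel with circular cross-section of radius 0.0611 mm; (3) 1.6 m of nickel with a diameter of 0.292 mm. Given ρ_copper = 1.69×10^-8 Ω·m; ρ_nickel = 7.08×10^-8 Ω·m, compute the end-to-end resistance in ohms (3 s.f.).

62.6 Ω

Seg 1: A = πr² = π(1.4100e-05 m)² = 6.246e-10 m²
R_1 = (1.69×10^-8)(2.19)/(6.246e-10) = 59.26 Ω
Seg 2: A = πr² = π(6.1100e-05 m)² = 1.173e-08 m²
R_2 = (7.08×10^-8)(0.279)/(1.173e-08) = 1.684 Ω
Seg 3: A = π(d/2)² = π(1.4600e-04 m)² = 6.697e-08 m²
R_3 = (7.08×10^-8)(1.6)/(6.697e-08) = 1.692 Ω
R_total = R_1 + R_2 + R_3 = 62.6 Ω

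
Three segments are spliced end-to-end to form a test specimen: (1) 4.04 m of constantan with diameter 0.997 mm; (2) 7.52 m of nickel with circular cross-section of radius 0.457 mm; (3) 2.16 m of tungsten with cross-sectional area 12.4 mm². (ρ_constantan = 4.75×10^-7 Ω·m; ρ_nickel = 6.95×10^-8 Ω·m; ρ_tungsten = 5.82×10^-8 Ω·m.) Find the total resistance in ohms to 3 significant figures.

Seg 1: A = π(d/2)² = π(4.9850e-04 m)² = 7.807e-07 m²
R_1 = (4.75×10^-7)(4.04)/(7.807e-07) = 2.458 Ω
Seg 2: A = πr² = π(4.5700e-04 m)² = 6.561e-07 m²
R_2 = (6.95×10^-8)(7.52)/(6.561e-07) = 0.7966 Ω
Seg 3: A = 12.4 mm² = 1.240e-05 m²
R_3 = (5.82×10^-8)(2.16)/(1.240e-05) = 0.01014 Ω
R_total = R_1 + R_2 + R_3 = 3.26 Ω

3.26 Ω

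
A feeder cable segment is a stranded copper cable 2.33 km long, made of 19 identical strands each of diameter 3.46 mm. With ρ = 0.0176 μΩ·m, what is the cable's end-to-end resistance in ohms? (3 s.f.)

ρ = 0.0176 μΩ·m = 1.76×10^-8 Ω·m
A_strand = π(1.7300e-03 m)² = 9.402e-06 m²
R_strand = ρL/A = (1.76×10^-8)(2330)/(9.402e-06) = 4.361 Ω
R_total = R_strand/N = 4.361/19 = 0.230 Ω

0.230 Ω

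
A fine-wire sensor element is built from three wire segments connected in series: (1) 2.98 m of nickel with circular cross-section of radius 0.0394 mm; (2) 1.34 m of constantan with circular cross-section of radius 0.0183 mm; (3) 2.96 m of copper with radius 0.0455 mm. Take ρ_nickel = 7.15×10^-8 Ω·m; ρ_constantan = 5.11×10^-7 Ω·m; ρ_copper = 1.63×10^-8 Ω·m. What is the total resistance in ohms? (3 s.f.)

Seg 1: A = πr² = π(3.9400e-05 m)² = 4.877e-09 m²
R_1 = (7.15×10^-8)(2.98)/(4.877e-09) = 43.69 Ω
Seg 2: A = πr² = π(1.8300e-05 m)² = 1.052e-09 m²
R_2 = (5.11×10^-7)(1.34)/(1.052e-09) = 650.8 Ω
Seg 3: A = πr² = π(4.5500e-05 m)² = 6.504e-09 m²
R_3 = (1.63×10^-8)(2.96)/(6.504e-09) = 7.418 Ω
R_total = R_1 + R_2 + R_3 = 702 Ω

702 Ω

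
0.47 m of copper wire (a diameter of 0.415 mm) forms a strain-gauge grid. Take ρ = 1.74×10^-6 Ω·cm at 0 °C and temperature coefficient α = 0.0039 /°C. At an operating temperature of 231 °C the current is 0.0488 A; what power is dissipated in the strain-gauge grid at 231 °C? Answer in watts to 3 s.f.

ρ = 1.74×10^-6 Ω·cm = 1.74×10^-8 Ω·m
A = π(d/2)² = π(2.0750e-04 m)² = 1.353e-07 m²
R₍0₎ = ρL/A = (1.74×10^-8)(0.47)/(1.353e-07) = 0.06046 Ω
R₍231₎ = R₍0₎(1 + αΔT) = 0.06046 × (1 + 0.0039×231) = 0.1149 Ω
P = I²R = (0.0488)² × 0.1149 = 2.74×10^-4 W

2.74×10^-4 W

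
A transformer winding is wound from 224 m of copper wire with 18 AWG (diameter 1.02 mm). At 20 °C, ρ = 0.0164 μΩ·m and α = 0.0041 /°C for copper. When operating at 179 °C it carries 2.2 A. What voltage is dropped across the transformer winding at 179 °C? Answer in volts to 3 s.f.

ρ = 0.0164 μΩ·m = 1.64×10^-8 Ω·m
A = π(1.02/2 mm)² = π(5.1000e-04 m)² = 8.171e-07 m²
R₍20₎ = ρL/A = (1.64×10^-8)(224)/(8.171e-07) = 4.496 Ω
R₍179₎ = R₍20₎(1 + αΔT) = 4.496 × (1 + 0.0041×159) = 7.427 Ω
V = IR = 2.2 × 7.427 = 16.3 V

16.3 V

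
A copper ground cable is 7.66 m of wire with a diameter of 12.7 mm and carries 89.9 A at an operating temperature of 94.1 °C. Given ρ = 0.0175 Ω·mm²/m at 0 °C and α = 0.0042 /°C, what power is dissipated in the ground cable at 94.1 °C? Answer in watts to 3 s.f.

11.9 W

ρ = 0.0175 Ω·mm²/m = 1.75×10^-8 Ω·m
A = π(d/2)² = π(6.3500e-03 m)² = 1.267e-04 m²
R₍0₎ = ρL/A = (1.75×10^-8)(7.66)/(1.267e-04) = 0.001058 Ω
R₍94.1₎ = R₍0₎(1 + αΔT) = 0.001058 × (1 + 0.0042×94.1) = 0.001476 Ω
P = I²R = (89.9)² × 0.001476 = 11.9 W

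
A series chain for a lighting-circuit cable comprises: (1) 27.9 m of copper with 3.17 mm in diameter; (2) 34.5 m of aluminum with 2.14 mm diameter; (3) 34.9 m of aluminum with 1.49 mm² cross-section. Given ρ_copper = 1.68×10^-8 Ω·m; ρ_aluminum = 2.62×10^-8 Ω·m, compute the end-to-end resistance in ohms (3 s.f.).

Seg 1: A = π(d/2)² = π(1.5850e-03 m)² = 7.892e-06 m²
R_1 = (1.68×10^-8)(27.9)/(7.892e-06) = 0.05939 Ω
Seg 2: A = π(d/2)² = π(1.0700e-03 m)² = 3.597e-06 m²
R_2 = (2.62×10^-8)(34.5)/(3.597e-06) = 0.2513 Ω
Seg 3: A = 1.49 mm² = 1.490e-06 m²
R_3 = (2.62×10^-8)(34.9)/(1.490e-06) = 0.6137 Ω
R_total = R_1 + R_2 + R_3 = 0.924 Ω

0.924 Ω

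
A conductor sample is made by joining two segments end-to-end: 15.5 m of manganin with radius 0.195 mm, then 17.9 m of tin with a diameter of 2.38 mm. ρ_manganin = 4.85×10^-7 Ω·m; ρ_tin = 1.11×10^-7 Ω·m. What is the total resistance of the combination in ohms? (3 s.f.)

Segment 1: A = πr² = π(1.9500e-04 m)² = 1.195e-07 m²
R₁ = ρL/A = (4.85×10^-7)(15.5)/(1.195e-07) = 62.93 Ω
Segment 2: A = π(d/2)² = π(1.1900e-03 m)² = 4.449e-06 m²
R₂ = (1.11×10^-7)(17.9)/(4.449e-06) = 0.4466 Ω
R = R₁ + R₂ = 63.4 Ω

63.4 Ω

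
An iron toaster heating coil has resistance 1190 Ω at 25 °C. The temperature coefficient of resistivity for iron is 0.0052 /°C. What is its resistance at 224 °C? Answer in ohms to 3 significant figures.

2420 Ω

ΔT = 224 − 25 = 199 °C
R = R₀(1 + αΔT) = 1190 × (1 + 0.0052×199) = 1190 × 2.035 = 2420 Ω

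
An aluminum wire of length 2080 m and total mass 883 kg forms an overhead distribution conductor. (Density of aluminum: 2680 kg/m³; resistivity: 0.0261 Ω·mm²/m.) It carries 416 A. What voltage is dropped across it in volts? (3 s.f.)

143 V

ρ = 0.0261 Ω·mm²/m = 2.61×10^-8 Ω·m
A = m/(density·L) = 883/(2680×2080) = 1.5840e-04 m²
R = ρL/A = (2.61×10^-8)(2080)/(1.5840e-04) = 0.3427 Ω
V = IR = 416 × 0.3427 = 143 V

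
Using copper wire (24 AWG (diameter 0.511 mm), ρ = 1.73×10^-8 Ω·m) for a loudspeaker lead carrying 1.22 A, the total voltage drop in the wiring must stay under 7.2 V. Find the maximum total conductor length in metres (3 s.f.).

A = π(0.511/2 mm)² = π(2.5550e-04 m)² = 2.051e-07 m²
L_max = V_max·A/(1·ρI) = (7.2)(2.051e-07)/(1.73×10^-8×1.22) = 70.0 m

70.0 m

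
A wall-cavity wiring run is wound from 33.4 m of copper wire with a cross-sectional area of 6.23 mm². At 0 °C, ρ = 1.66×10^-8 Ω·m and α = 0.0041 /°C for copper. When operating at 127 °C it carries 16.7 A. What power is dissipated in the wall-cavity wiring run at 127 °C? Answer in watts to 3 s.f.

37.7 W

A = 6.23 mm² = 6.230e-06 m²
R₍0₎ = ρL/A = (1.66×10^-8)(33.4)/(6.230e-06) = 0.089 Ω
R₍127₎ = R₍0₎(1 + αΔT) = 0.089 × (1 + 0.0041×127) = 0.1353 Ω
P = I²R = (16.7)² × 0.1353 = 37.7 W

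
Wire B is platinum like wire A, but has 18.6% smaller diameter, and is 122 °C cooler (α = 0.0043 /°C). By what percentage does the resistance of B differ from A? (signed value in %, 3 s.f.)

-28.3%

R ∝ ρL/d² with ρ ∝ (1+αΔT), so R_B/R_A = (1 − 18.6/100)⁻² × (1 − 0.0043×122)
= 1.509 × 0.4754 = 0.7175
(R_B − R_A)/R_A = 0.7175 − 1 = -28.3%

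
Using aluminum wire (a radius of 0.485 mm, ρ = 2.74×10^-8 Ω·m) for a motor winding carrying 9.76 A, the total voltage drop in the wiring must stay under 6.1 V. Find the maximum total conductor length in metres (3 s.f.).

A = πr² = π(4.8500e-04 m)² = 7.390e-07 m²
L_max = V_max·A/(1·ρI) = (6.1)(7.390e-07)/(2.74×10^-8×9.76) = 16.9 m

16.9 m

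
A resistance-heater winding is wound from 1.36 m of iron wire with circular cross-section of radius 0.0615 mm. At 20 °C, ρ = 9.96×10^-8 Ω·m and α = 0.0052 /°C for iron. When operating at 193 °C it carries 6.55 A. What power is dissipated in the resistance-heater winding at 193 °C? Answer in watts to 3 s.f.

A = πr² = π(6.1500e-05 m)² = 1.188e-08 m²
R₍20₎ = ρL/A = (9.96×10^-8)(1.36)/(1.188e-08) = 11.4 Ω
R₍193₎ = R₍20₎(1 + αΔT) = 11.4 × (1 + 0.0052×173) = 21.66 Ω
P = I²R = (6.55)² × 21.66 = 929 W

929 W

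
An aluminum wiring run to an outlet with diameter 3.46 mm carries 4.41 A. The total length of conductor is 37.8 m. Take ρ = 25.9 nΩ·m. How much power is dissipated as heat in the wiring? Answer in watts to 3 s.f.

2.03 W

ρ = 25.9 nΩ·m = 2.59×10^-8 Ω·m
A = π(d/2)² = π(1.7300e-03 m)² = 9.402e-06 m²
R = ρL/A = (2.59×10^-8)(37.8)/(9.402e-06) = 0.1041 Ω
P = I²R = (4.41)² × 0.1041 = 2.03 W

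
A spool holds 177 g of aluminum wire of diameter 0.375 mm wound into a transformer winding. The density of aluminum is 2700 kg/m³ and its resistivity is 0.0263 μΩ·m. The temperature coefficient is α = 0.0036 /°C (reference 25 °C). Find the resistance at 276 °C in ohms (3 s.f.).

ρ = 0.0263 μΩ·m = 2.63×10^-8 Ω·m
A = π(d/2)² = π(1.8750e-04 m)² = 1.1045e-07 m²
L = m/(density·A) = 0.177/(2700×1.1045e-07) = 593.5 m
R = ρL/A = (2.63×10^-8)(593.5)/(1.1045e-07) = 141.3 Ω
R(276 °C) = 141.3 × (1 + 0.0036×251) = 269 Ω

269 Ω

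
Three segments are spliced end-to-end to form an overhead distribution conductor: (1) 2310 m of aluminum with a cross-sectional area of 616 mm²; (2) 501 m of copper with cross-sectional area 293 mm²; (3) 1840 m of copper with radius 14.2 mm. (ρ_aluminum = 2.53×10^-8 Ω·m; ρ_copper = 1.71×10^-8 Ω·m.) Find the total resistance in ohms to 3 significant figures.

0.174 Ω

Seg 1: A = 616 mm² = 6.160e-04 m²
R_1 = (2.53×10^-8)(2310)/(6.160e-04) = 0.09488 Ω
Seg 2: A = 293 mm² = 2.930e-04 m²
R_2 = (1.71×10^-8)(501)/(2.930e-04) = 0.02924 Ω
Seg 3: A = πr² = π(1.4200e-02 m)² = 6.335e-04 m²
R_3 = (1.71×10^-8)(1840)/(6.335e-04) = 0.04967 Ω
R_total = R_1 + R_2 + R_3 = 0.174 Ω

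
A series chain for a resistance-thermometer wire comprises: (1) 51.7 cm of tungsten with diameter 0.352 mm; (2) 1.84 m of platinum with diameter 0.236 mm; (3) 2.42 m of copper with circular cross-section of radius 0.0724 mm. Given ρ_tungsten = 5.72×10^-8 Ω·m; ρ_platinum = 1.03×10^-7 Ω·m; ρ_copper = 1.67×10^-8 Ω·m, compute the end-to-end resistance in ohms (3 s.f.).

Seg 1: A = π(d/2)² = π(1.7600e-04 m)² = 9.731e-08 m²
R_1 = (5.72×10^-8)(0.517)/(9.731e-08) = 0.3039 Ω
Seg 2: A = π(d/2)² = π(1.1800e-04 m)² = 4.374e-08 m²
R_2 = (1.03×10^-7)(1.84)/(4.374e-08) = 4.333 Ω
Seg 3: A = πr² = π(7.2400e-05 m)² = 1.647e-08 m²
R_3 = (1.67×10^-8)(2.42)/(1.647e-08) = 2.454 Ω
R_total = R_1 + R_2 + R_3 = 7.09 Ω

7.09 Ω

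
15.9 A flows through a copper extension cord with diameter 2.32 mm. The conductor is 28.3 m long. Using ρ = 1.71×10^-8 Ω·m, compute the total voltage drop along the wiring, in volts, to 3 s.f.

A = π(d/2)² = π(1.1600e-03 m)² = 4.227e-06 m²
R = ρL/A = (1.71×10^-8)(28.3)/(4.227e-06) = 0.1145 Ω
V = IR = 15.9 × 0.1145 = 1.82 V

1.82 V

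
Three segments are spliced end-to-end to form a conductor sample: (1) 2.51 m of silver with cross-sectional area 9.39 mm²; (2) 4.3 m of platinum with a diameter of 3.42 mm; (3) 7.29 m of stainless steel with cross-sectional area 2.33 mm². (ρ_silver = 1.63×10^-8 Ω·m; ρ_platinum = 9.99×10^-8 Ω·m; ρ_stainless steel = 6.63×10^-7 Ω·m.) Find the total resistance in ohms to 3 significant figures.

Seg 1: A = 9.39 mm² = 9.390e-06 m²
R_1 = (1.63×10^-8)(2.51)/(9.390e-06) = 0.004357 Ω
Seg 2: A = π(d/2)² = π(1.7100e-03 m)² = 9.186e-06 m²
R_2 = (9.99×10^-8)(4.3)/(9.186e-06) = 0.04676 Ω
Seg 3: A = 2.33 mm² = 2.330e-06 m²
R_3 = (6.63×10^-7)(7.29)/(2.330e-06) = 2.074 Ω
R_total = R_1 + R_2 + R_3 = 2.13 Ω

2.13 Ω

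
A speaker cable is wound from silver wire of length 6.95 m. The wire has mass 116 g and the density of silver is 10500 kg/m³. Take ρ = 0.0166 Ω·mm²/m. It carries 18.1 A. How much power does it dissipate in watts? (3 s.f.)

23.8 W

ρ = 0.0166 Ω·mm²/m = 1.66×10^-8 Ω·m
A = m/(density·L) = 0.116/(10500×6.95) = 1.5896e-06 m²
R = ρL/A = (1.66×10^-8)(6.95)/(1.5896e-06) = 0.07258 Ω
P = I²R = (18.1)² × 0.07258 = 23.8 W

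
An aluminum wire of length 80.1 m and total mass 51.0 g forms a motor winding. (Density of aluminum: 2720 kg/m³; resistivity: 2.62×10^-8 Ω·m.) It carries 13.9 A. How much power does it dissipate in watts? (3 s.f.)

A = m/(density·L) = 0.051/(2720×80.1) = 2.3408e-07 m²
R = ρL/A = (2.62×10^-8)(80.1)/(2.3408e-07) = 8.965 Ω
P = I²R = (13.9)² × 8.965 = 1730 W

1730 W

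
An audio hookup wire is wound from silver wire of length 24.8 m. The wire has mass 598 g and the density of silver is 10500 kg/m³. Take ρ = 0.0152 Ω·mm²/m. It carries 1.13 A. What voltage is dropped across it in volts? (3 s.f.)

0.185 V

ρ = 0.0152 Ω·mm²/m = 1.52×10^-8 Ω·m
A = m/(density·L) = 0.598/(10500×24.8) = 2.2965e-06 m²
R = ρL/A = (1.52×10^-8)(24.8)/(2.2965e-06) = 0.1641 Ω
V = IR = 1.13 × 0.1641 = 0.185 V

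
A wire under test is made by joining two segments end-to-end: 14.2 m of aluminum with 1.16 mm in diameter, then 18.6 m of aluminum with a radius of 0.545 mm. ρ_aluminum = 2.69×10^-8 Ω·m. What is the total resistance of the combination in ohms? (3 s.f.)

Segment 1: A = π(d/2)² = π(5.8000e-04 m)² = 1.057e-06 m²
R₁ = ρL/A = (2.69×10^-8)(14.2)/(1.057e-06) = 0.3614 Ω
Segment 2: A = πr² = π(5.4500e-04 m)² = 9.331e-07 m²
R₂ = (2.69×10^-8)(18.6)/(9.331e-07) = 0.5362 Ω
R = R₁ + R₂ = 0.898 Ω

0.898 Ω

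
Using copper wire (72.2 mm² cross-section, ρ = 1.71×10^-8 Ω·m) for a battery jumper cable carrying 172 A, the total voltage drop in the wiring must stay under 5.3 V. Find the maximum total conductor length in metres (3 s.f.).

A = 72.2 mm² = 7.220e-05 m²
L_max = V_max·A/(1·ρI) = (5.3)(7.220e-05)/(1.71×10^-8×172) = 130 m

130 m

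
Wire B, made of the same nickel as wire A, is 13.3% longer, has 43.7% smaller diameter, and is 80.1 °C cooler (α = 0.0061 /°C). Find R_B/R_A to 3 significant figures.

1.83

R ∝ ρL/d² with ρ ∝ (1+αΔT), so R_B/R_A = (1 + 13.3/100) × (1 − 43.7/100)⁻² × (1 − 0.0061×80.1)
= 1.133 × 3.155 × 0.5114 = 1.83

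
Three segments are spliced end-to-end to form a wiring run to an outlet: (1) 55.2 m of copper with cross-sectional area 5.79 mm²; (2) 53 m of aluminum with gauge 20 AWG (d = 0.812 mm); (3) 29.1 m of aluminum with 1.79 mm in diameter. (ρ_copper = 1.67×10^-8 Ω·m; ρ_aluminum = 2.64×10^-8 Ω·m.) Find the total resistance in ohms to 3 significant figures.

Seg 1: A = 5.79 mm² = 5.790e-06 m²
R_1 = (1.67×10^-8)(55.2)/(5.790e-06) = 0.1592 Ω
Seg 2: A = π(0.812/2 mm)² = π(4.0600e-04 m)² = 5.178e-07 m²
R_2 = (2.64×10^-8)(53)/(5.178e-07) = 2.702 Ω
Seg 3: A = π(d/2)² = π(8.9500e-04 m)² = 2.516e-06 m²
R_3 = (2.64×10^-8)(29.1)/(2.516e-06) = 0.3053 Ω
R_total = R_1 + R_2 + R_3 = 3.17 Ω

3.17 Ω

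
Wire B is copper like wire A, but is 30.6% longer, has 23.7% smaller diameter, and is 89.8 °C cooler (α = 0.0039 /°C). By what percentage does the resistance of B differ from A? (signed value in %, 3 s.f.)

45.8%

R ∝ ρL/d² with ρ ∝ (1+αΔT), so R_B/R_A = (1 + 30.6/100) × (1 − 23.7/100)⁻² × (1 − 0.0039×89.8)
= 1.306 × 1.718 × 0.6498 = 1.458
(R_B − R_A)/R_A = 1.458 − 1 = 45.8%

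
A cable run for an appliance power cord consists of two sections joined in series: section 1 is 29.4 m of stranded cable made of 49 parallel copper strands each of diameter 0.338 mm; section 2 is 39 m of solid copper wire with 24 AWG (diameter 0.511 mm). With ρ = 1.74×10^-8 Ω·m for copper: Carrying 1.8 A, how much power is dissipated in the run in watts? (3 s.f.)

11.1 W

Section 1: A_strand = π(1.6900e-04)² = 8.973e-08 m²; R₁ = ρL/(N·A_s) = (1.74×10^-8)(29.4)/(49×8.973e-08) = 0.1164 Ω
Section 2: A = π(0.511/2 mm)² = π(2.5550e-04 m)² = 2.051e-07 m²
R₂ = (1.74×10^-8)(39)/(2.051e-07) = 3.309 Ω
R = R₁ + R₂ = 3.425 Ω
P = I²R = (1.8)² × 3.425 = 11.1 W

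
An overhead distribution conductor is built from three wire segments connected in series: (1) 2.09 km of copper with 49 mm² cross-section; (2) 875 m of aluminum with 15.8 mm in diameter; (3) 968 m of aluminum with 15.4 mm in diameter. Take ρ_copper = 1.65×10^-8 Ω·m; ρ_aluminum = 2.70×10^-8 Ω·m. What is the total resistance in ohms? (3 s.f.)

Seg 1: A = 49 mm² = 4.900e-05 m²
R_1 = (1.65×10^-8)(2090)/(4.900e-05) = 0.7038 Ω
Seg 2: A = π(d/2)² = π(7.9000e-03 m)² = 1.961e-04 m²
R_2 = (2.70×10^-8)(875)/(1.961e-04) = 0.1205 Ω
Seg 3: A = π(d/2)² = π(7.7000e-03 m)² = 1.863e-04 m²
R_3 = (2.70×10^-8)(968)/(1.863e-04) = 0.1403 Ω
R_total = R_1 + R_2 + R_3 = 0.965 Ω

0.965 Ω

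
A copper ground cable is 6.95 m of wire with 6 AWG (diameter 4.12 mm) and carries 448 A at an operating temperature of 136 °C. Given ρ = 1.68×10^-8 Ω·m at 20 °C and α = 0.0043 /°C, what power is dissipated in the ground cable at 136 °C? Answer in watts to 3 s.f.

2630 W

A = π(4.12/2 mm)² = π(2.0600e-03 m)² = 1.333e-05 m²
R₍20₎ = ρL/A = (1.68×10^-8)(6.95)/(1.333e-05) = 0.008758 Ω
R₍136₎ = R₍20₎(1 + αΔT) = 0.008758 × (1 + 0.0043×116) = 0.01313 Ω
P = I²R = (448)² × 0.01313 = 2630 W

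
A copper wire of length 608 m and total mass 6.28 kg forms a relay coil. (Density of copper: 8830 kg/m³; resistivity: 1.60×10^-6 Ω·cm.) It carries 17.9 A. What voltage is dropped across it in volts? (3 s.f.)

ρ = 1.60×10^-6 Ω·cm = 1.60×10^-8 Ω·m
A = m/(density·L) = 6.28/(8830×608) = 1.1698e-06 m²
R = ρL/A = (1.60×10^-8)(608)/(1.1698e-06) = 8.316 Ω
V = IR = 17.9 × 8.316 = 149 V

149 V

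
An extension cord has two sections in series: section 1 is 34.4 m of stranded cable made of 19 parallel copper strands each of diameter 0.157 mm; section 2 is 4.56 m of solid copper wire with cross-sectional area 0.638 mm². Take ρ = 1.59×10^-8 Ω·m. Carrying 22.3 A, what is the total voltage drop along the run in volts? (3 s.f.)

35.7 V

Section 1: A_strand = π(7.8500e-05)² = 1.936e-08 m²; R₁ = ρL/(N·A_s) = (1.59×10^-8)(34.4)/(19×1.936e-08) = 1.487 Ω
Section 2: A = 0.638 mm² = 6.380e-07 m²
R₂ = (1.59×10^-8)(4.56)/(6.380e-07) = 0.1136 Ω
R = R₁ + R₂ = 1.601 Ω
V = IR = 22.3 × 1.601 = 35.7 V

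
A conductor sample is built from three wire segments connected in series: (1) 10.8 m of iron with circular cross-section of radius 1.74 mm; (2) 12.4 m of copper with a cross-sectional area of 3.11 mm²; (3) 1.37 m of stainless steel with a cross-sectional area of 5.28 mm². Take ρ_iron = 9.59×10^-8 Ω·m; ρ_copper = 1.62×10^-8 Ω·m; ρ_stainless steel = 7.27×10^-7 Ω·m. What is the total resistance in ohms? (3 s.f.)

0.362 Ω

Seg 1: A = πr² = π(1.7400e-03 m)² = 9.511e-06 m²
R_1 = (9.59×10^-8)(10.8)/(9.511e-06) = 0.1089 Ω
Seg 2: A = 3.11 mm² = 3.110e-06 m²
R_2 = (1.62×10^-8)(12.4)/(3.110e-06) = 0.06459 Ω
Seg 3: A = 5.28 mm² = 5.280e-06 m²
R_3 = (7.27×10^-7)(1.37)/(5.280e-06) = 0.1886 Ω
R_total = R_1 + R_2 + R_3 = 0.362 Ω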